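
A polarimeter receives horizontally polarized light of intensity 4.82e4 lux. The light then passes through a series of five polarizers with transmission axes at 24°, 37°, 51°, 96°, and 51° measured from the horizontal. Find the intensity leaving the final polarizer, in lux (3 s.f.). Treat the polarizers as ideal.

I₁ = 4.82e4 lux · cos²(24°) = 4.023e+04 lux.
I₂ = I₁ · cos²(13°) = 4.023e+04 · 0.9494 = 3.819e+04 lux.
I₃ = I₂ · cos²(14°) = 3.819e+04 · 0.9415 = 3.596e+04 lux.
I₄ = I₃ · cos²(45°) = 3.596e+04 · 0.5 = 1.798e+04 lux.
I₅ = I₄ · cos²(45°) = 1.798e+04 · 0.5 = 8989 lux.

I ≈ 8990 lux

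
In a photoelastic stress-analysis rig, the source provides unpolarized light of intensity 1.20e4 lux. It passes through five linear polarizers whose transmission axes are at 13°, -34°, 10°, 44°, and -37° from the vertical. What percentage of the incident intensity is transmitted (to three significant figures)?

Unpolarized light through the first polarizer → I₁ = 1.20e4 lux/2 = 6000 lux, polarized at 13°.
I₂ = I₁ · cos²(47°) = 6000 · 0.4651 = 2791 lux.
I₃ = I₂ · cos²(44°) = 2791 · 0.5174 = 1444 lux.
I₄ = I₃ · cos²(34°) = 1444 · 0.6873 = 992.5 lux.
I₅ = I₄ · cos²(81°) = 992.5 · 0.02447 = 24.29 lux.
That is 0.2024% of the incident intensity.

≈ 0.202%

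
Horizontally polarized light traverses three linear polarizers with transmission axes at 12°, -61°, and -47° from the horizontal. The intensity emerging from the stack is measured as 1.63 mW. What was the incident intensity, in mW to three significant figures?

I₁ = I₀ cos²(12° − 0°) = I₀ cos²(12°) = 0.9568 I₀.
I₂ = I₁ cos²(-61° − 12°) = 0.9568 I₀ · cos²(73°) = 0.08179 I₀.
I₃ = I₂ cos²(-47° + 61°) = 0.08179 I₀ · cos²(14°) = 0.077 I₀.
So 1.63 mW = 0.077 I₀, giving I₀ = 1.63/0.077 = 21.17 mW.

I₀ ≈ 21.2 mW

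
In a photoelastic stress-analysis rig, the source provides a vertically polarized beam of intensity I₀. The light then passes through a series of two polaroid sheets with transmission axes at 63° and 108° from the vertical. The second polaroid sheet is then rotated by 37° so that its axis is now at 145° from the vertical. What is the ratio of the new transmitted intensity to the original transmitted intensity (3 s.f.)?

I_new/I_old ≈ 0.0387

Before rotation:
By Malus's law, I₁ = I₀ cos²(63° − 0°) = I₀ cos²(63°) = 0.2061 I₀.
I₂ = I₁ cos²(108° − 63°) = 0.2061 I₀ · cos²(45°) = 0.1031 I₀.
After rotation:
I₁ = I₀ cos²(63° − 0°) = I₀ cos²(63°) = 0.2061 I₀.
I₂ = I₁ cos²(145° − 63°) = 0.2061 I₀ · cos²(82°) = 0.003992 I₀.
Ratio = 0.003992 / 0.1031 = 0.03874.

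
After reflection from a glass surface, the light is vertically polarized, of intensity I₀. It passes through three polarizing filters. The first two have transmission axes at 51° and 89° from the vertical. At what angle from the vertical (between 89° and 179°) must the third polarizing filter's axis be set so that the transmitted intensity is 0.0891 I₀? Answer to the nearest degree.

I₁ = I₀ cos²(51° − 0°) = I₀ cos²(51°) = 0.396 I₀.
I₂ = I₁ cos²(89° − 51°) = 0.396 I₀ · cos²(38°) = 0.2459 I₀.
Need I₃/I₀ = 0.0891, so cos²(θ − 89°) = 0.0891 / 0.2459 = 0.3623.
θ − 89° = arccos(√0.3623) = 53.0°, giving θ ≈ 89 + 53.0 = 142.0°.

θ ≈ 142°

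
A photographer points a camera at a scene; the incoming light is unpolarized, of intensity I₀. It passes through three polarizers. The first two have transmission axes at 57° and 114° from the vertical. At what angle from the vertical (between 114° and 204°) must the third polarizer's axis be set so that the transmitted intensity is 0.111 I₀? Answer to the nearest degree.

Unpolarized light through the first polarizer → I₁ = ½ I₀, now polarized at 57°.
I₂ = I₁ cos²(114° − 57°) = 0.5 I₀ · cos²(57°) = 0.1483 I₀.
Need I₃/I₀ = 0.111, so cos²(θ − 114°) = 0.111 / 0.1483 = 0.7484.
θ − 114° = arccos(√0.7484) = 30.1°, giving θ ≈ 114 + 30.1 = 144.1°.

θ ≈ 144°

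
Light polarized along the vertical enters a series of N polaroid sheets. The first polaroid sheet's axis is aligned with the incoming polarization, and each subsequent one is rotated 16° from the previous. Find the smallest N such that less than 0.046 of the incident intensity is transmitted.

First polarizer is aligned with the polarization: full transmission.
Each further stage multiplies by cos²(16°) = 0.924.
After N polarizers: T = 0.924^(N−1). Require T < 0.046 ⇒ N−1 > ln(0.046)/ln(0.924) = 38.97, so N−1 ≥ 39 and N = 40.
Check: N=40 gives T = 0.04588 < 0.046; N=39 gives T = 0.04966.

N = 40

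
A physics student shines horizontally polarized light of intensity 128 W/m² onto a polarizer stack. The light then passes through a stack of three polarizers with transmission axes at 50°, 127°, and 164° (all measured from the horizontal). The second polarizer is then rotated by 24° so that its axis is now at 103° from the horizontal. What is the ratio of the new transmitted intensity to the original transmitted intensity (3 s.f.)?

I_new/I_old ≈ 2.64

Before rotation:
I₁ = I₀ cos²(50° − 0°) = I₀ cos²(50°) = 0.4132 I₀.
I₂ = I₁ cos²(127° − 50°) = 0.4132 I₀ · cos²(77°) = 0.02091 I₀.
I₃ = I₂ cos²(164° − 127°) = 0.02091 I₀ · cos²(37°) = 0.01334 I₀.
After rotation:
I₁ = I₀ cos²(50° − 0°) = I₀ cos²(50°) = 0.4132 I₀.
I₂ = I₁ cos²(103° − 50°) = 0.4132 I₀ · cos²(53°) = 0.1496 I₀.
I₃ = I₂ cos²(164° − 103°) = 0.1496 I₀ · cos²(61°) = 0.03517 I₀.
Ratio = 0.03517 / 0.01334 = 2.638.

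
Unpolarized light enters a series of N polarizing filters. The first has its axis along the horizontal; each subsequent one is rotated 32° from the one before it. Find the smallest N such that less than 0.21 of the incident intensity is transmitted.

First polarizer halves the unpolarized light: factor 1/2.
Each further stage multiplies by cos²(32°) = 0.7192.
After N polarizers: T = 0.5·0.7192^(N−1). Require T < 0.21 ⇒ N−1 > ln(0.21/0.5)/ln(0.7192) = 2.63, so N−1 ≥ 3 and N = 4.
Check: N=4 gives T = 0.186 < 0.21; N=3 gives T = 0.2586.

N = 4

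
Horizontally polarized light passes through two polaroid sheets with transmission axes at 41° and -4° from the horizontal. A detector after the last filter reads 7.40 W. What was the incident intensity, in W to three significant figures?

I₀ ≈ 26.0 W

By Malus's law, I₁ = I₀ cos²(41° − 0°) = I₀ cos²(41°) = 0.5696 I₀.
I₂ = I₁ cos²(-4° − 41°) = 0.5696 I₀ · cos²(45°) = 0.2848 I₀.
So 7.40 W = 0.2848 I₀, giving I₀ = 7.40/0.2848 = 25.98 W.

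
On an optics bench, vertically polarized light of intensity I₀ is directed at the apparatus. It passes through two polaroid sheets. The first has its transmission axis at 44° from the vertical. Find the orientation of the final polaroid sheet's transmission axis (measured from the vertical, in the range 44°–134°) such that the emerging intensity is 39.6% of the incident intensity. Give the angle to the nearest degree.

θ ≈ 73°

I₁ = I₀ cos²(44° − 0°) = I₀ cos²(44°) = 0.5174 I₀.
Need I₂/I₀ = 0.396, so cos²(θ − 44°) = 0.396 / 0.5174 = 0.7653.
θ − 44° = arccos(√0.7653) = 29.0°, giving θ ≈ 44 + 29.0 = 73.0°.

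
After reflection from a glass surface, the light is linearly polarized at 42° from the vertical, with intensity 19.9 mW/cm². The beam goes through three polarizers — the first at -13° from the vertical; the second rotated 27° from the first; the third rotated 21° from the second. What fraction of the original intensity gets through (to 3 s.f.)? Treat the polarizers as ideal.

I₁ = 19.9 mW/cm² · cos²(55°) = 6.547 mW/cm².
I₂ = I₁ · cos²(27°) = 6.547 · 0.7939 = 5.198 mW/cm².
I₃ = I₂ · cos²(21°) = 5.198 · 0.8716 = 4.53 mW/cm².
Transmitted fraction = 0.2276.

I/I₀ ≈ 0.228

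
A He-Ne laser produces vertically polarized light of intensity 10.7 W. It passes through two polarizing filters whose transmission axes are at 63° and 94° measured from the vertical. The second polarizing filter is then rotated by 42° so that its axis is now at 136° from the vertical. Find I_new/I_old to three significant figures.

I_new/I_old ≈ 0.116

Before rotation:
By Malus's law, I₁ = I₀ cos²(63° − 0°) = I₀ cos²(63°) = 0.2061 I₀.
I₂ = I₁ cos²(94° − 63°) = 0.2061 I₀ · cos²(31°) = 0.1514 I₀.
After rotation:
I₁ = I₀ cos²(63° − 0°) = I₀ cos²(63°) = 0.2061 I₀.
I₂ = I₁ cos²(136° − 63°) = 0.2061 I₀ · cos²(73°) = 0.01762 I₀.
Ratio = 0.01762 / 0.1514 = 0.1163.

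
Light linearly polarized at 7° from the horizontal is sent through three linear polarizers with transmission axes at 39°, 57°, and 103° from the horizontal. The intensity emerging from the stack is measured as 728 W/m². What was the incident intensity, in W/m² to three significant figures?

I₀ ≈ 2320 W/m²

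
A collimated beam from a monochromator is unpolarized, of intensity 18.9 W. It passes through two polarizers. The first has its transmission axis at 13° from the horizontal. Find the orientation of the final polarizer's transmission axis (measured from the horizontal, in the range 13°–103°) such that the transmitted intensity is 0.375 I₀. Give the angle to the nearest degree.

Unpolarized light through the first polarizer → I₁ = ½ I₀, now polarized at 13°.
Need I₂/I₀ = 0.375, so cos²(θ − 13°) = 0.375 / 0.5 = 0.75.
θ − 13° = arccos(√0.75) = 30.0°, giving θ ≈ 13 + 30.0 = 43.0°.

θ ≈ 43°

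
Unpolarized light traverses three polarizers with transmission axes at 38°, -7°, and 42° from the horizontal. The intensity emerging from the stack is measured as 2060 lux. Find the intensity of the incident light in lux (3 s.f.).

I₀ ≈ 1.91e4 lux

Unpolarized light through the first polarizer → I₁ = ½ I₀, now polarized at 38°.
I₂ = I₁ cos²(-7° − 38°) = 0.5 I₀ · cos²(45°) = 0.25 I₀.
I₃ = I₂ cos²(42° + 7°) = 0.25 I₀ · cos²(49°) = 0.1076 I₀.
So 2060 lux = 0.1076 I₀, giving I₀ = 2060/0.1076 = 1.914e+04 lux.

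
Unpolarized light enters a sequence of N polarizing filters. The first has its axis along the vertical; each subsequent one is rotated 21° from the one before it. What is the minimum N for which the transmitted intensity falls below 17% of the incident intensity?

First polarizer halves the unpolarized light: factor 1/2.
Each further stage multiplies by cos²(21°) = 0.8716.
After N polarizers: T = 0.5·0.8716^(N−1). Require T < 0.17 ⇒ N−1 > ln(0.17/0.5)/ln(0.8716) = 7.85, so N−1 ≥ 8 and N = 9.
Check: N=9 gives T = 0.1665 < 0.17; N=8 gives T = 0.191.

N = 9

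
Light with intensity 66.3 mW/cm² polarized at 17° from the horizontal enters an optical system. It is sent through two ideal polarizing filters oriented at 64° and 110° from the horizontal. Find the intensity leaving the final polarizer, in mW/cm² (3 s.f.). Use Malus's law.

By Malus's law, I₁ = 66.3 mW/cm² · cos²(47°) = 30.84 mW/cm².
I₂ = I₁ · cos²(46°) = 30.84 · 0.4826 = 14.88 mW/cm².

I ≈ 14.9 mW/cm²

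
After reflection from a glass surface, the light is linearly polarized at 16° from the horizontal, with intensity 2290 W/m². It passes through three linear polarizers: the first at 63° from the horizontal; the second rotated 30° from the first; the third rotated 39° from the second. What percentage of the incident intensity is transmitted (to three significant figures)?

I₁ = 2290 W/m² · cos²(47°) = 1065 W/m².
I₂ = I₁ · cos²(30°) = 1065 · 0.75 = 798.8 W/m².
I₃ = I₂ · cos²(39°) = 798.8 · 0.604 = 482.5 W/m².
That is 21.07% of the incident intensity.

≈ 21.1%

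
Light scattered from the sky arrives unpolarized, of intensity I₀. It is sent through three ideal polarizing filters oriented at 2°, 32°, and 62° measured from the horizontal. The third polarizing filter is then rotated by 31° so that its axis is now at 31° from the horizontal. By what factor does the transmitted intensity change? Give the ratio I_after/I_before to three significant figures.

I_new/I_old ≈ 1.33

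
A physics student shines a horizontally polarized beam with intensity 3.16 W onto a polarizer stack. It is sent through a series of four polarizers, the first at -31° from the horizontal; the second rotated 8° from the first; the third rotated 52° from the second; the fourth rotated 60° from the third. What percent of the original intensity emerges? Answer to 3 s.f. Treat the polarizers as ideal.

I₁ = 3.16 W · cos²(31°) = 2.322 W.
I₂ = I₁ · cos²(8°) = 2.322 · 0.9806 = 2.277 W.
I₃ = I₂ · cos²(52°) = 2.277 · 0.379 = 0.863 W.
I₄ = I₃ · cos²(60°) = 0.863 · 0.25 = 0.2157 W.
That is 6.827% of the incident intensity.

≈ 6.83%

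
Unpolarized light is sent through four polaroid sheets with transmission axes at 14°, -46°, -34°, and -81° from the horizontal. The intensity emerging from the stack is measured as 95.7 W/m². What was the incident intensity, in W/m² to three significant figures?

Unpolarized light through the first polarizer → I₁ = ½ I₀, now polarized at 14°.
I₂ = I₁ cos²(-46° − 14°) = 0.5 I₀ · cos²(60°) = 0.125 I₀.
I₃ = I₂ cos²(-34° + 46°) = 0.125 I₀ · cos²(12°) = 0.1196 I₀.
I₄ = I₃ cos²(-81° + 34°) = 0.1196 I₀ · cos²(47°) = 0.05563 I₀.
So 95.7 W/m² = 0.05563 I₀, giving I₀ = 95.7/0.05563 = 1720 W/m².

I₀ ≈ 1720 W/m²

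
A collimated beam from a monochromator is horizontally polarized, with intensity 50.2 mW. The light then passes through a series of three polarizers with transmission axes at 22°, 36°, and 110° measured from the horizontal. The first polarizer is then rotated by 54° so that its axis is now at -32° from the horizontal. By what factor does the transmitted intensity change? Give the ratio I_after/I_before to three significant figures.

Before rotation:
I₁ = I₀ cos²(22° − 0°) = I₀ cos²(22°) = 0.8597 I₀.
I₂ = I₁ cos²(36° − 22°) = 0.8597 I₀ · cos²(14°) = 0.8094 I₀.
I₃ = I₂ cos²(110° − 36°) = 0.8094 I₀ · cos²(74°) = 0.06149 I₀.
After rotation:
I₁ = I₀ cos²(-32° − 0°) = I₀ cos²(32°) = 0.7192 I₀.
I₂ = I₁ cos²(36° + 32°) = 0.7192 I₀ · cos²(68°) = 0.1009 I₀.
I₃ = I₂ cos²(110° − 36°) = 0.1009 I₀ · cos²(74°) = 0.007668 I₀.
Ratio = 0.007668 / 0.06149 = 0.1247.

I_new/I_old ≈ 0.125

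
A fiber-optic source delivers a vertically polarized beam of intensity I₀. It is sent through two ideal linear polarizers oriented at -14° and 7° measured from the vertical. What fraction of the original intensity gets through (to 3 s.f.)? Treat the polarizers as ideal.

I₁ = I₀ cos²(-14° − 0°) = I₀ cos²(14°) = 0.9415 I₀.
I₂ = I₁ cos²(7° + 14°) = 0.9415 I₀ · cos²(21°) = 0.8206 I₀.
Transmitted fraction = 0.8206.

≈ 0.821 I₀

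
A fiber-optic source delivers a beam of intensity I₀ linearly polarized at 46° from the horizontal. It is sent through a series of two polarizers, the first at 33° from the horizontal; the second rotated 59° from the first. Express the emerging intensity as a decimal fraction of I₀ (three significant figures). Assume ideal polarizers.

I₁ = I₀ cos²(33° − 46°) = I₀ cos²(13°) = 0.9494 I₀.
I₂ = I₁ cos²(59°) = 0.9494 · 0.2653 I₀ = 0.2518 I₀.
Transmitted fraction = 0.2518.

≈ 0.252 I₀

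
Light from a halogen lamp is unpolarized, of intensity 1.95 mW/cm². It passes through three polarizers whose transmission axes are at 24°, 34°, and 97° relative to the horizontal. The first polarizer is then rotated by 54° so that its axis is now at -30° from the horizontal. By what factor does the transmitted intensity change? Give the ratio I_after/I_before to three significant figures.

I_new/I_old ≈ 0.198

Before rotation:
Unpolarized light through the first polarizer → I₁ = ½ I₀, now polarized at 24°.
I₂ = I₁ cos²(34° − 24°) = 0.5 I₀ · cos²(10°) = 0.4849 I₀.
I₃ = I₂ cos²(97° − 34°) = 0.4849 I₀ · cos²(63°) = 0.09995 I₀.
After rotation:
Unpolarized light through the first polarizer → I₁ = ½ I₀, now polarized at -30°.
I₂ = I₁ cos²(34° + 30°) = 0.5 I₀ · cos²(64°) = 0.09608 I₀.
I₃ = I₂ cos²(97° − 34°) = 0.09608 I₀ · cos²(63°) = 0.0198 I₀.
Ratio = 0.0198 / 0.09995 = 0.1981.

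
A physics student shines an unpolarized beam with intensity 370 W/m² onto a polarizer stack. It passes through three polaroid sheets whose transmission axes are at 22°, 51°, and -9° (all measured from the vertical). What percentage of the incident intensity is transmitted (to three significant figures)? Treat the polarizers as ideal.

≈ 9.56%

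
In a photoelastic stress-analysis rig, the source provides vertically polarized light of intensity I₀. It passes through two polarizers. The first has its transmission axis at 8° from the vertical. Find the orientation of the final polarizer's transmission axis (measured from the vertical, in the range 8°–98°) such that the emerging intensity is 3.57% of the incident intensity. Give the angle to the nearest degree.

By Malus's law, I₁ = I₀ cos²(8° − 0°) = I₀ cos²(8°) = 0.9806 I₀.
Need I₂/I₀ = 0.0357, so cos²(θ − 8°) = 0.0357 / 0.9806 = 0.03641.
θ − 8° = arccos(√0.03641) = 79.0°, giving θ ≈ 8 + 79.0 = 87.0°.

θ ≈ 87°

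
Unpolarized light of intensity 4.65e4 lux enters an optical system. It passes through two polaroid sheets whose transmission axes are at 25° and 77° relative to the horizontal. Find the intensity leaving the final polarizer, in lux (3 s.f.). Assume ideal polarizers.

I ≈ 8810 lux

Unpolarized light through the first polarizer → I₁ = 4.65e4 lux/2 = 2.325e+04 lux, polarized at 25°.
I₂ = I₁ · cos²(52°) = 2.325e+04 · 0.379 = 8813 lux.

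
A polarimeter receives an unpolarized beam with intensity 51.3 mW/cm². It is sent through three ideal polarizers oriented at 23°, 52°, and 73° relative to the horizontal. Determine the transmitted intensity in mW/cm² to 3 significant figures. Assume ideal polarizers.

I ≈ 17.1 mW/cm²

Unpolarized light through the first polarizer → I₁ = 51.3 mW/cm²/2 = 25.65 mW/cm², polarized at 23°.
I₂ = I₁ · cos²(29°) = 25.65 · 0.765 = 19.62 mW/cm².
I₃ = I₂ · cos²(21°) = 19.62 · 0.8716 = 17.1 mW/cm².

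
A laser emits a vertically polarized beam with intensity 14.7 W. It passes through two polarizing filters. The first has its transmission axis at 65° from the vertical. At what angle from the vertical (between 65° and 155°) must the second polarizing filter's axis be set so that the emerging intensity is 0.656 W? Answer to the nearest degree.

By Malus's law, I₁ = I₀ cos²(65° − 0°) = I₀ cos²(65°) = 0.1786 I₀.
Target fraction: 0.656 / 14.7 W = 0.04463 of I₀.
Need I₂/I₀ = 0.04463, so cos²(θ − 65°) = 0.04463 / 0.1786 = 0.2499.
θ − 65° = arccos(√0.2499) = 60.0°, giving θ ≈ 65 + 60.0 = 125.0°.

θ ≈ 125°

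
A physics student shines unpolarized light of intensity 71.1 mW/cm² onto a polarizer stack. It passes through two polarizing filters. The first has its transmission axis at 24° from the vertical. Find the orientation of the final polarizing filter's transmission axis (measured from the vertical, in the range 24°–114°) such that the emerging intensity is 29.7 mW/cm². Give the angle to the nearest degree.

Unpolarized light through the first polarizer → I₁ = ½ I₀, now polarized at 24°.
Target fraction: 29.7 / 71.1 mW/cm² = 0.4177 of I₀.
Need I₂/I₀ = 0.4177, so cos²(θ − 24°) = 0.4177 / 0.5 = 0.8354.
θ − 24° = arccos(√0.8354) = 23.9°, giving θ ≈ 24 + 23.9 = 47.9°.

θ ≈ 48°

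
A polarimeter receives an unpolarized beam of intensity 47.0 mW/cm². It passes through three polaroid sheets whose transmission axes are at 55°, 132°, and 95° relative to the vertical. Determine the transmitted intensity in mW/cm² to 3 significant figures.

I ≈ 0.758 mW/cm²

Unpolarized light through the first polarizer → I₁ = 47.0 mW/cm²/2 = 23.5 mW/cm², polarized at 55°.
I₂ = I₁ · cos²(77°) = 23.5 · 0.0506 = 1.189 mW/cm².
I₃ = I₂ · cos²(37°) = 1.189 · 0.6378 = 0.7585 mW/cm².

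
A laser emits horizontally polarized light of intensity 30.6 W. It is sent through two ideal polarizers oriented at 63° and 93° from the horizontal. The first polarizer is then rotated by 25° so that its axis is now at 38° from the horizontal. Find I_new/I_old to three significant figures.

I_new/I_old ≈ 1.32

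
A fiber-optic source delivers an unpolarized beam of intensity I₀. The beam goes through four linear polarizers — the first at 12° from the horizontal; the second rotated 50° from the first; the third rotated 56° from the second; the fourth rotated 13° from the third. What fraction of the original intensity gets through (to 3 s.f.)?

≈ 0.0613 I₀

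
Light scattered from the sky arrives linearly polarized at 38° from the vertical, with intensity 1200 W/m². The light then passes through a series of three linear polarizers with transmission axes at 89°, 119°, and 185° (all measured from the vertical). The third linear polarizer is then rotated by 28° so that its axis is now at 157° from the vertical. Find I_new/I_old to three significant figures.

I_new/I_old ≈ 3.75

Before rotation:
I₁ = I₀ cos²(89° − 38°) = I₀ cos²(51°) = 0.396 I₀.
I₂ = I₁ cos²(119° − 89°) = 0.396 I₀ · cos²(30°) = 0.297 I₀.
I₃ = I₂ cos²(185° − 119°) = 0.297 I₀ · cos²(66°) = 0.04914 I₀.
After rotation:
I₁ = I₀ cos²(89° − 38°) = I₀ cos²(51°) = 0.396 I₀.
I₂ = I₁ cos²(119° − 89°) = 0.396 I₀ · cos²(30°) = 0.297 I₀.
I₃ = I₂ cos²(157° − 119°) = 0.297 I₀ · cos²(38°) = 0.1844 I₀.
Ratio = 0.1844 / 0.04914 = 3.754.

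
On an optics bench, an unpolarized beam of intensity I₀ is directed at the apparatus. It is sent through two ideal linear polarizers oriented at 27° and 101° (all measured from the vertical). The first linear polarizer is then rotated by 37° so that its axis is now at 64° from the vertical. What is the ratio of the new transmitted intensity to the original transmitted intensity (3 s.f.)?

Before rotation:
Unpolarized light through the first polarizer → I₁ = ½ I₀, now polarized at 27°.
I₂ = I₁ cos²(101° − 27°) = 0.5 I₀ · cos²(74°) = 0.03799 I₀.
After rotation:
Unpolarized light through the first polarizer → I₁ = ½ I₀, now polarized at 64°.
I₂ = I₁ cos²(101° − 64°) = 0.5 I₀ · cos²(37°) = 0.3189 I₀.
Ratio = 0.3189 / 0.03799 = 8.395.

I_new/I_old ≈ 8.40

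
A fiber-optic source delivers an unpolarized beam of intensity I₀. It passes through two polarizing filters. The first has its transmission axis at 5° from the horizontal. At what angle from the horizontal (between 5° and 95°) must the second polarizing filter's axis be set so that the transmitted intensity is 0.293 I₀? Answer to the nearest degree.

Unpolarized light through the first polarizer → I₁ = ½ I₀, now polarized at 5°.
Need I₂/I₀ = 0.293, so cos²(θ − 5°) = 0.293 / 0.5 = 0.586.
θ − 5° = arccos(√0.586) = 40.0°, giving θ ≈ 5 + 40.0 = 45.0°.

θ ≈ 45°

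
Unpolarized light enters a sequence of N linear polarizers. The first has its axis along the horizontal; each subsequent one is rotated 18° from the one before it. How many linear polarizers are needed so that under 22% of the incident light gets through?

First polarizer halves the unpolarized light: factor 1/2.
Each further stage multiplies by cos²(18°) = 0.9045.
After N polarizers: T = 0.5·0.9045^(N−1). Require T < 0.22 ⇒ N−1 > ln(0.22/0.5)/ln(0.9045) = 8.18, so N−1 ≥ 9 and N = 10.
Check: N=10 gives T = 0.2026 < 0.22; N=9 gives T = 0.224.

N = 10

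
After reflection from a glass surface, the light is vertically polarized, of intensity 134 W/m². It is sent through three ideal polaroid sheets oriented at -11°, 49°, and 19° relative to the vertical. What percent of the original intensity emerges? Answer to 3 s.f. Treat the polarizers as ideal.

I₁ = 134 W/m² · cos²(11°) = 129.1 W/m².
I₂ = I₁ · cos²(60°) = 129.1 · 0.25 = 32.28 W/m².
I₃ = I₂ · cos²(30°) = 32.28 · 0.75 = 24.21 W/m².
That is 18.07% of the incident intensity.

≈ 18.1%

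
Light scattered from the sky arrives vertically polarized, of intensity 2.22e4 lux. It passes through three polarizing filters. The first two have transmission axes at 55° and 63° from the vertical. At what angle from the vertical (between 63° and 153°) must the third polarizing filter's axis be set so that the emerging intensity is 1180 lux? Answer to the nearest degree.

I₁ = I₀ cos²(55° − 0°) = I₀ cos²(55°) = 0.329 I₀.
I₂ = I₁ cos²(63° − 55°) = 0.329 I₀ · cos²(8°) = 0.3226 I₀.
Target fraction: 1180 / 2.22e4 lux = 0.05315 of I₀.
Need I₃/I₀ = 0.05315, so cos²(θ − 63°) = 0.05315 / 0.3226 = 0.1648.
θ − 63° = arccos(√0.1648) = 66.1°, giving θ ≈ 63 + 66.1 = 129.1°.

θ ≈ 129°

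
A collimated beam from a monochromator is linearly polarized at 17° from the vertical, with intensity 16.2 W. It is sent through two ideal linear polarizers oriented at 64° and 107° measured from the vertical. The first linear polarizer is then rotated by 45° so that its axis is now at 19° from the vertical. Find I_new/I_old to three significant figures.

I_new/I_old ≈ 0.00489

Before rotation:
By Malus's law, I₁ = I₀ cos²(64° − 17°) = I₀ cos²(47°) = 0.4651 I₀.
I₂ = I₁ cos²(107° − 64°) = 0.4651 I₀ · cos²(43°) = 0.2488 I₀.
After rotation:
I₁ = I₀ cos²(19° − 17°) = I₀ cos²(2°) = 0.9988 I₀.
I₂ = I₁ cos²(107° − 19°) = 0.9988 I₀ · cos²(88°) = 0.001216 I₀.
Ratio = 0.001216 / 0.2488 = 0.00489.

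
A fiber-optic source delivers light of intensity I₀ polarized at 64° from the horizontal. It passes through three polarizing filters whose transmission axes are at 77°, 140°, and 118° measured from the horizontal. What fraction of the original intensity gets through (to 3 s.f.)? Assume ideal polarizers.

≈ 0.168 I₀

By Malus's law, I₁ = I₀ cos²(77° − 64°) = I₀ cos²(13°) = 0.9494 I₀.
I₂ = I₁ cos²(140° − 77°) = 0.9494 I₀ · cos²(63°) = 0.1957 I₀.
I₃ = I₂ cos²(118° − 140°) = 0.1957 I₀ · cos²(22°) = 0.1682 I₀.
Transmitted fraction = 0.1682.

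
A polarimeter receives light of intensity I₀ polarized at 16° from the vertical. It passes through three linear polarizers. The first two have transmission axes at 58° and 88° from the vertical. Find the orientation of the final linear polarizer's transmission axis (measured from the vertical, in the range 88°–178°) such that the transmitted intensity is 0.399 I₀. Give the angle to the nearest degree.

By Malus's law, I₁ = I₀ cos²(58° − 16°) = I₀ cos²(42°) = 0.5523 I₀.
I₂ = I₁ cos²(88° − 58°) = 0.5523 I₀ · cos²(30°) = 0.4142 I₀.
Need I₃/I₀ = 0.399, so cos²(θ − 88°) = 0.399 / 0.4142 = 0.9633.
θ − 88° = arccos(√0.9633) = 11.0°, giving θ ≈ 88 + 11.0 = 99.0°.

θ ≈ 99°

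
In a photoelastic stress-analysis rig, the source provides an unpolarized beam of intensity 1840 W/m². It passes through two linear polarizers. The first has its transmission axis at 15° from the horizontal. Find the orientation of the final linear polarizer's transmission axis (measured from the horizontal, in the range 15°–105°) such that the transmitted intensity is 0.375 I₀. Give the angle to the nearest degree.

Unpolarized light through the first polarizer → I₁ = ½ I₀, now polarized at 15°.
Need I₂/I₀ = 0.375, so cos²(θ − 15°) = 0.375 / 0.5 = 0.75.
θ − 15° = arccos(√0.75) = 30.0°, giving θ ≈ 15 + 30.0 = 45.0°.

θ ≈ 45°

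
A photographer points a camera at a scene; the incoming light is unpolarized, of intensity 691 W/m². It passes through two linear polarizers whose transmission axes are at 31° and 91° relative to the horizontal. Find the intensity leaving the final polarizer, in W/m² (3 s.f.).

Unpolarized light through the first polarizer → I₁ = 691 W/m²/2 = 345.5 W/m², polarized at 31°.
I₂ = I₁ · cos²(60°) = 345.5 · 0.25 = 86.38 W/m².

I ≈ 86.4 W/m²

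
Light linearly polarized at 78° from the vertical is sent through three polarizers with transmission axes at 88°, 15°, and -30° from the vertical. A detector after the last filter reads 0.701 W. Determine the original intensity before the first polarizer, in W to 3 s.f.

I₁ = I₀ cos²(88° − 78°) = I₀ cos²(10°) = 0.9698 I₀.
I₂ = I₁ cos²(15° − 88°) = 0.9698 I₀ · cos²(73°) = 0.0829 I₀.
I₃ = I₂ cos²(-30° − 15°) = 0.0829 I₀ · cos²(45°) = 0.04145 I₀.
So 0.701 W = 0.04145 I₀, giving I₀ = 0.701/0.04145 = 16.91 W.

I₀ ≈ 16.9 W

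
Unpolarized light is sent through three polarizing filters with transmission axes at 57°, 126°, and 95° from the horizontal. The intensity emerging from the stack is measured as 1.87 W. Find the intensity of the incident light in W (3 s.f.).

Unpolarized light through the first polarizer → I₁ = ½ I₀, now polarized at 57°.
I₂ = I₁ cos²(126° − 57°) = 0.5 I₀ · cos²(69°) = 0.06421 I₀.
I₃ = I₂ cos²(95° − 126°) = 0.06421 I₀ · cos²(31°) = 0.04718 I₀.
So 1.87 W = 0.04718 I₀, giving I₀ = 1.87/0.04718 = 39.64 W.

I₀ ≈ 39.6 W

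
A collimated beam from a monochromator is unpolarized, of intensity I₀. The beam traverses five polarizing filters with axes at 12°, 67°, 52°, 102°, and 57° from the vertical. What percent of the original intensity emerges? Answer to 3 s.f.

≈ 3.17%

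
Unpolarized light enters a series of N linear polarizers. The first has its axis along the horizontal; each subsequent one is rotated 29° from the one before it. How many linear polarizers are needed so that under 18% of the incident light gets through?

First polarizer halves the unpolarized light: factor 1/2.
Each further stage multiplies by cos²(29°) = 0.765.
After N polarizers: T = 0.5·0.765^(N−1). Require T < 0.18 ⇒ N−1 > ln(0.18/0.5)/ln(0.765) = 3.81, so N−1 ≥ 4 and N = 5.
Check: N=5 gives T = 0.1712 < 0.18; N=4 gives T = 0.2238.

N = 5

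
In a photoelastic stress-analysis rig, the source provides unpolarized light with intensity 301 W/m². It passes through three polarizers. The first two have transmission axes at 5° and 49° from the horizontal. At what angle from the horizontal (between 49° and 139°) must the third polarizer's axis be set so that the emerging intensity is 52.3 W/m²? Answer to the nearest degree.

θ ≈ 84°

Unpolarized light through the first polarizer → I₁ = ½ I₀, now polarized at 5°.
I₂ = I₁ cos²(49° − 5°) = 0.5 I₀ · cos²(44°) = 0.2587 I₀.
Target fraction: 52.3 / 301 W/m² = 0.1738 of I₀.
Need I₃/I₀ = 0.1738, so cos²(θ − 49°) = 0.1738 / 0.2587 = 0.6716.
θ − 49° = arccos(√0.6716) = 35.0°, giving θ ≈ 49 + 35.0 = 84.0°.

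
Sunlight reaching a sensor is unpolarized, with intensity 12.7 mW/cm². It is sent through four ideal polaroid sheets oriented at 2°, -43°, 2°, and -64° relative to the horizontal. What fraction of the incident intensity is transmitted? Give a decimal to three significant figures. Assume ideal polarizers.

I/I₀ ≈ 0.0207

Unpolarized light through the first polarizer → I₁ = 12.7 mW/cm²/2 = 6.35 mW/cm², polarized at 2°.
I₂ = I₁ · cos²(45°) = 6.35 · 0.5 = 3.175 mW/cm².
I₃ = I₂ · cos²(45°) = 3.175 · 0.5 = 1.588 mW/cm².
I₄ = I₃ · cos²(66°) = 1.588 · 0.1654 = 0.2626 mW/cm².
Transmitted fraction = 0.02068.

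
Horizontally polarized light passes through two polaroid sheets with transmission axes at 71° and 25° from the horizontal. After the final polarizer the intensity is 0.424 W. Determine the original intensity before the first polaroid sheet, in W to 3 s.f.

I₀ ≈ 8.29 W

By Malus's law, I₁ = I₀ cos²(71° − 0°) = I₀ cos²(71°) = 0.106 I₀.
I₂ = I₁ cos²(25° − 71°) = 0.106 I₀ · cos²(46°) = 0.05115 I₀.
So 0.424 W = 0.05115 I₀, giving I₀ = 0.424/0.05115 = 8.29 W.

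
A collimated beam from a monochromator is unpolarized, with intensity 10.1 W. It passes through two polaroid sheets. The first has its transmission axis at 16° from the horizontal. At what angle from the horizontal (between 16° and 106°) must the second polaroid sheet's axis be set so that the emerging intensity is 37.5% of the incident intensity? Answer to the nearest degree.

Unpolarized light through the first polarizer → I₁ = ½ I₀, now polarized at 16°.
Need I₂/I₀ = 0.375, so cos²(θ − 16°) = 0.375 / 0.5 = 0.75.
θ − 16° = arccos(√0.75) = 30.0°, giving θ ≈ 16 + 30.0 = 46.0°.

θ ≈ 46°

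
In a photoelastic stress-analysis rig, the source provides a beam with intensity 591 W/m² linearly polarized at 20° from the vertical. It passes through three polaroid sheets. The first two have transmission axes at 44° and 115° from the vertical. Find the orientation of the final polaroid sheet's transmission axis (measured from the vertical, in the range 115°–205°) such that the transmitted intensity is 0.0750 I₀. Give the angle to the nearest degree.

θ ≈ 138°

I₁ = I₀ cos²(44° − 20°) = I₀ cos²(24°) = 0.8346 I₀.
I₂ = I₁ cos²(115° − 44°) = 0.8346 I₀ · cos²(71°) = 0.08846 I₀.
Need I₃/I₀ = 0.075, so cos²(θ − 115°) = 0.075 / 0.08846 = 0.8478.
θ − 115° = arccos(√0.8478) = 23.0°, giving θ ≈ 115 + 23.0 = 138.0°.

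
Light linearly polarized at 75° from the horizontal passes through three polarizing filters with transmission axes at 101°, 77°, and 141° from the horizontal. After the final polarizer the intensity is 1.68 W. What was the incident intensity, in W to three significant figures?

I₀ ≈ 13.0 W

I₁ = I₀ cos²(101° − 75°) = I₀ cos²(26°) = 0.8078 I₀.
I₂ = I₁ cos²(77° − 101°) = 0.8078 I₀ · cos²(24°) = 0.6742 I₀.
I₃ = I₂ cos²(141° − 77°) = 0.6742 I₀ · cos²(64°) = 0.1296 I₀.
So 1.68 W = 0.1296 I₀, giving I₀ = 1.68/0.1296 = 12.97 W.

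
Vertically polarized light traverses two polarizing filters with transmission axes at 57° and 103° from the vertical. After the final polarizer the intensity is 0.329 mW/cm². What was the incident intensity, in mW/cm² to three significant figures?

I₁ = I₀ cos²(57° − 0°) = I₀ cos²(57°) = 0.2966 I₀.
I₂ = I₁ cos²(103° − 57°) = 0.2966 I₀ · cos²(46°) = 0.1431 I₀.
So 0.329 mW/cm² = 0.1431 I₀, giving I₀ = 0.329/0.1431 = 2.298 mW/cm².

I₀ ≈ 2.30 mW/cm²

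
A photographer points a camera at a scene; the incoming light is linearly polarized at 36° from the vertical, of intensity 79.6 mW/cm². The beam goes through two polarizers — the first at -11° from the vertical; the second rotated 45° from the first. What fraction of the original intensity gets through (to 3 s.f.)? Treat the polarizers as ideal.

I/I₀ ≈ 0.233

I₁ = 79.6 mW/cm² · cos²(47°) = 37.02 mW/cm².
I₂ = I₁ · cos²(45°) = 37.02 · 0.5 = 18.51 mW/cm².
Transmitted fraction = 0.2326.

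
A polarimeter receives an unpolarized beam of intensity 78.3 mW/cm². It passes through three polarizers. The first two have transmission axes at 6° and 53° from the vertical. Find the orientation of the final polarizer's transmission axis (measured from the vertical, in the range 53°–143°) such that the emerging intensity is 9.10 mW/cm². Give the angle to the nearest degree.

θ ≈ 98°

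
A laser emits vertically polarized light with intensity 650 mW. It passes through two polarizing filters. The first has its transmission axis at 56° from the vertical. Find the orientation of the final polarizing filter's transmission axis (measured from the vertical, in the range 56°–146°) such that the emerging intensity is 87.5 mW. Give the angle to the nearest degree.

By Malus's law, I₁ = I₀ cos²(56° − 0°) = I₀ cos²(56°) = 0.3127 I₀.
Target fraction: 87.5 / 650 mW = 0.1346 of I₀.
Need I₂/I₀ = 0.1346, so cos²(θ − 56°) = 0.1346 / 0.3127 = 0.4305.
θ − 56° = arccos(√0.4305) = 49.0°, giving θ ≈ 56 + 49.0 = 105.0°.

θ ≈ 105°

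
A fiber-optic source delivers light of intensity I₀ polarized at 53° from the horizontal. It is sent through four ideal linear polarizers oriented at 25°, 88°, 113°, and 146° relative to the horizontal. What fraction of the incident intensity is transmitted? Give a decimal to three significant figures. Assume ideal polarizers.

≈ 0.0928 I₀

By Malus's law, I₁ = I₀ cos²(25° − 53°) = I₀ cos²(28°) = 0.7796 I₀.
I₂ = I₁ cos²(88° − 25°) = 0.7796 I₀ · cos²(63°) = 0.1607 I₀.
I₃ = I₂ cos²(113° − 88°) = 0.1607 I₀ · cos²(25°) = 0.132 I₀.
I₄ = I₃ cos²(146° − 113°) = 0.132 I₀ · cos²(33°) = 0.09283 I₀.
Transmitted fraction = 0.09283.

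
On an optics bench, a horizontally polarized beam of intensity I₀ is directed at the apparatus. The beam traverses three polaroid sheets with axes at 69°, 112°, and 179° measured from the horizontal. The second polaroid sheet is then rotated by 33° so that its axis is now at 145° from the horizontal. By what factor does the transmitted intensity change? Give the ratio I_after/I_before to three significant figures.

Before rotation:
By Malus's law, I₁ = I₀ cos²(69° − 0°) = I₀ cos²(69°) = 0.1284 I₀.
I₂ = I₁ cos²(112° − 69°) = 0.1284 I₀ · cos²(43°) = 0.06869 I₀.
I₃ = I₂ cos²(179° − 112°) = 0.06869 I₀ · cos²(67°) = 0.01049 I₀.
After rotation:
I₁ = I₀ cos²(69° − 0°) = I₀ cos²(69°) = 0.1284 I₀.
I₂ = I₁ cos²(145° − 69°) = 0.1284 I₀ · cos²(76°) = 0.007516 I₀.
I₃ = I₂ cos²(179° − 145°) = 0.007516 I₀ · cos²(34°) = 0.005166 I₀.
Ratio = 0.005166 / 0.01049 = 0.4926.

I_new/I_old ≈ 0.493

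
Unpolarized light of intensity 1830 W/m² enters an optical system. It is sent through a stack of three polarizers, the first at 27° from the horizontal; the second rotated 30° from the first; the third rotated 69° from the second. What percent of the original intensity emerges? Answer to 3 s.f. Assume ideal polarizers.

≈ 4.82%

Unpolarized light through the first polarizer → I₁ = 1830 W/m²/2 = 915 W/m², polarized at 27°.
I₂ = I₁ · cos²(30°) = 915 · 0.75 = 686.3 W/m².
I₃ = I₂ · cos²(69°) = 686.3 · 0.1284 = 88.13 W/m².
That is 4.816% of the incident intensity.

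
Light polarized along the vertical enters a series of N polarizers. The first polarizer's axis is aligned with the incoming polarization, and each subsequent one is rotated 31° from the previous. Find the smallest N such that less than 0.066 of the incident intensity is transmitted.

N = 10

First polarizer is aligned with the polarization: full transmission.
Each further stage multiplies by cos²(31°) = 0.7347.
After N polarizers: T = 0.7347^(N−1). Require T < 0.066 ⇒ N−1 > ln(0.066)/ln(0.7347) = 8.82, so N−1 ≥ 9 and N = 10.
Check: N=10 gives T = 0.0624 < 0.066; N=9 gives T = 0.08493.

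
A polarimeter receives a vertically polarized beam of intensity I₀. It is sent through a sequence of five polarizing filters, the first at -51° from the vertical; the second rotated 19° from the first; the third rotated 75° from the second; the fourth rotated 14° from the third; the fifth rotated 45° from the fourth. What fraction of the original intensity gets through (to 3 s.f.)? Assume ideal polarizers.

≈ 0.0112 I₀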